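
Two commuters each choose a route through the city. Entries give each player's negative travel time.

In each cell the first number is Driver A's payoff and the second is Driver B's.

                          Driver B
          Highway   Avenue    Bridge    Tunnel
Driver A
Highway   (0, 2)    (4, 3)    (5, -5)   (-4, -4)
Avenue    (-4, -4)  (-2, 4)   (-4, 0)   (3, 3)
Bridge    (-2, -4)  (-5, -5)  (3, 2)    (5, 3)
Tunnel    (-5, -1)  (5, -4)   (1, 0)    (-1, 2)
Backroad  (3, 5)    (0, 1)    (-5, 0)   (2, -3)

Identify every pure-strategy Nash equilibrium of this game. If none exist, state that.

Driver A against Highway: payoffs 0, -4, -2, -5, 3 → best response Backroad.
Driver A against Avenue: payoffs 4, -2, -5, 5, 0 → best response Tunnel.
Driver A against Bridge: payoffs 5, -4, 3, 1, -5 → best response Highway.
Driver A against Tunnel: payoffs -4, 3, 5, -1, 2 → best response Bridge.
Driver B against Highway: payoffs 2, 3, -5, -4 → best response Avenue.
Driver B against Avenue: payoffs -4, 4, 0, 3 → best response Avenue.
Driver B against Bridge: payoffs -4, -5, 2, 3 → best response Tunnel.
Driver B against Tunnel: payoffs -1, -4, 0, 2 → best response Tunnel.
Driver B against Backroad: payoffs 5, 1, 0, -3 → best response Highway.
Mutual best responses: (Bridge, Tunnel); (Backroad, Highway).

The pure Nash equilibria are (Bridge, Tunnel); (Backroad, Highway).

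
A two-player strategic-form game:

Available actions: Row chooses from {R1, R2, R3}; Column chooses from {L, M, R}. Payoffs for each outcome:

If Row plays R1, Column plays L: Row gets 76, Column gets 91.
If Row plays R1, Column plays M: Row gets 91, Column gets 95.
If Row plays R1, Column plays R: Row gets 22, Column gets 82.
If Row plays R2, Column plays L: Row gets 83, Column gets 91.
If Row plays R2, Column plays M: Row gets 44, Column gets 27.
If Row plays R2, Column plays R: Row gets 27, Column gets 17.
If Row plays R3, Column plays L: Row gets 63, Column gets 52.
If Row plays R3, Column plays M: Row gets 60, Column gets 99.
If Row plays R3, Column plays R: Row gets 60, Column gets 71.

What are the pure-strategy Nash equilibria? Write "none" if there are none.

Row against L: payoffs 76, 83, 63 → best response R2.
Row against M: payoffs 91, 44, 60 → best response R1.
Row against R: payoffs 22, 27, 60 → best response R3.
Column against R1: payoffs 91, 95, 82 → best response M.
Column against R2: payoffs 91, 27, 17 → best response L.
Column against R3: payoffs 52, 99, 71 → best response M.
Mutual best responses: (R1, M); (R2, L).

Pure-strategy Nash equilibria: (R1, M), (R2, L)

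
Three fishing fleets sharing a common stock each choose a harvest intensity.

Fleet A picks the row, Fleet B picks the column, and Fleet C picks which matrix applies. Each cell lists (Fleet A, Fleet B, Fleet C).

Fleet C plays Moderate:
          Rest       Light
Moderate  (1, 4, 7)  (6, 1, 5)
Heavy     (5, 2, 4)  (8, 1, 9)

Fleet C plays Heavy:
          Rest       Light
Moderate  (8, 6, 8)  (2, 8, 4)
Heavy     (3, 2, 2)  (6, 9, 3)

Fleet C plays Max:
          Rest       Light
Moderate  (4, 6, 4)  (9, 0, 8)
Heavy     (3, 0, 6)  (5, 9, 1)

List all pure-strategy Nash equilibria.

Mark each player's best response to every combination of opponents' strategies; a profile where every player is best-responding is a pure Nash equilibrium.
Fleet A against (Rest, Moderate): payoffs 1, 5 → best response Heavy.
Fleet A against (Rest, Heavy): payoffs 8, 3 → best response Moderate.
Fleet A against (Rest, Max): payoffs 4, 3 → best response Moderate.
Fleet A against (Light, Moderate): payoffs 6, 8 → best response Heavy.
Fleet A against (Light, Heavy): payoffs 2, 6 → best response Heavy.
Fleet A against (Light, Max): payoffs 9, 5 → best response Moderate.
Fleet B against (Moderate, Moderate): payoffs 4, 1 → best response Rest.
Fleet B against (Moderate, Heavy): payoffs 6, 8 → best response Light.
Fleet B against (Moderate, Max): payoffs 6, 0 → best response Rest.
Fleet B against (Heavy, Moderate): payoffs 2, 1 → best response Rest.
Fleet B against (Heavy, Heavy): payoffs 2, 9 → best response Light.
Fleet B against (Heavy, Max): payoffs 0, 9 → best response Light.
Fleet C against (Moderate, Rest): payoffs 7, 8, 4 → best response Heavy.
Fleet C against (Moderate, Light): payoffs 5, 4, 8 → best response Max.
Fleet C against (Heavy, Rest): payoffs 4, 2, 6 → best response Max.
Fleet C against (Heavy, Light): payoffs 9, 3, 1 → best response Moderate.
No profile is a mutual best response for all players.

none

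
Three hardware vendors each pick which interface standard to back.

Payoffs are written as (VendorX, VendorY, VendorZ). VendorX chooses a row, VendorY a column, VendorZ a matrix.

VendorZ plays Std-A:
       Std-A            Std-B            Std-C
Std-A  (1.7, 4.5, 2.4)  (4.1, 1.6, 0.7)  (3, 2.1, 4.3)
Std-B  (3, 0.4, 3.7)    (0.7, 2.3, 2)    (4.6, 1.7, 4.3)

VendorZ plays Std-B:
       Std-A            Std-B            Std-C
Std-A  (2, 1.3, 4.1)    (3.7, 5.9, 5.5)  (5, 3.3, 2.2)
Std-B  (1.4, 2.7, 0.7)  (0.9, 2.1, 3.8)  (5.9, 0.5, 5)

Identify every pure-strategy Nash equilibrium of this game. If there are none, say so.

Mark each player's best response to every combination of opponents' strategies; a profile where every player is best-responding is a pure Nash equilibrium.
VendorX against (Std-A, Std-A): payoffs 1.7, 3 → best response Std-B.
VendorX against (Std-A, Std-B): payoffs 2, 1.4 → best response Std-A.
VendorX against (Std-B, Std-A): payoffs 4.1, 0.7 → best response Std-A.
VendorX against (Std-B, Std-B): payoffs 3.7, 0.9 → best response Std-A.
VendorX against (Std-C, Std-A): payoffs 3, 4.6 → best response Std-B.
VendorX against (Std-C, Std-B): payoffs 5, 5.9 → best response Std-B.
VendorY against (Std-A, Std-A): payoffs 4.5, 1.6, 2.1 → best response Std-A.
VendorY against (Std-A, Std-B): payoffs 1.3, 5.9, 3.3 → best response Std-B.
VendorY against (Std-B, Std-A): payoffs 0.4, 2.3, 1.7 → best response Std-B.
VendorY against (Std-B, Std-B): payoffs 2.7, 2.1, 0.5 → best response Std-A.
VendorZ against (Std-A, Std-A): payoffs 2.4, 4.1 → best response Std-B.
VendorZ against (Std-A, Std-B): payoffs 0.7, 5.5 → best response Std-B.
VendorZ against (Std-A, Std-C): payoffs 4.3, 2.2 → best response Std-A.
VendorZ against (Std-B, Std-A): payoffs 3.7, 0.7 → best response Std-A.
VendorZ against (Std-B, Std-B): payoffs 2, 3.8 → best response Std-B.
VendorZ against (Std-B, Std-C): payoffs 4.3, 5 → best response Std-B.
Mutual best responses: (Std-A, Std-B, Std-B).

The unique pure-strategy Nash equilibrium is (Std-A, Std-B, Std-B).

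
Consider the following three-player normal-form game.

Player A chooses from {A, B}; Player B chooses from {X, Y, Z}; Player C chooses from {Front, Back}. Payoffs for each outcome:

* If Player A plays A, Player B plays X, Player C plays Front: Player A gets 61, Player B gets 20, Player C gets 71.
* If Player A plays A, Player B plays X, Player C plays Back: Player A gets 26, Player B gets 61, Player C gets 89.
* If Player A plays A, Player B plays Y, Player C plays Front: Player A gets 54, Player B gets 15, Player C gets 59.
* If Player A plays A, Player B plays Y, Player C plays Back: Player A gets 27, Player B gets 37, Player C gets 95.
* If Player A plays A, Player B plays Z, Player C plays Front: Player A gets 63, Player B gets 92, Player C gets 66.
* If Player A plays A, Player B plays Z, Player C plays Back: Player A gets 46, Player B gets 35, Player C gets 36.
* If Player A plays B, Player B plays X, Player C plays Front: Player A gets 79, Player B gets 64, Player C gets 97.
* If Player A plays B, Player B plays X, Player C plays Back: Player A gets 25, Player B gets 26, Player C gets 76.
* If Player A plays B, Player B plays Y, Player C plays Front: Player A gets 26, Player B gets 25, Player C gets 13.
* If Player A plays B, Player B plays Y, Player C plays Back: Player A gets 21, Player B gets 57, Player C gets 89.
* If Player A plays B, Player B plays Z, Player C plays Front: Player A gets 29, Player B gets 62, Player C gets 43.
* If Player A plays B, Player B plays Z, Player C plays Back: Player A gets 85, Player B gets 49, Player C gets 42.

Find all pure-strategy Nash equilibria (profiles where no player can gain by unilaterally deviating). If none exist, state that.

Check each profile: it is a Nash equilibrium iff no player can strictly gain by switching unilaterally.
(A, X, Front): Player A can switch to B (61 → 79). Not NE.
(A, X, Back): Player A gets 26, best alternative 25; Player B gets 61, best alternative 37; Player C gets 89, best alternative 71. No profitable deviation — NE.
(A, Y, Front): Player B can switch to X (15 → 20). Not NE.
(A, Y, Back): Player B can switch to X (37 → 61). Not NE.
(A, Z, Front): Player A gets 63, best alternative 29; Player B gets 92, best alternative 20; Player C gets 66, best alternative 36. No profitable deviation — NE.
(A, Z, Back): Player A can switch to B (46 → 85). Not NE.
(B, X, Front): Player A gets 79, best alternative 61; Player B gets 64, best alternative 62; Player C gets 97, best alternative 76. No profitable deviation — NE.
(B, X, Back): Player A can switch to A (25 → 26). Not NE.
(B, Y, Front): Player A can switch to A (26 → 54). Not NE.
(B, Y, Back): Player A can switch to A (21 → 27). Not NE.
(B, Z, Front): Player A can switch to A (29 → 63). Not NE.
(B, Z, Back): Player B can switch to Y (49 → 57). Not NE.

Pure-strategy Nash equilibria: (A, X, Back); (A, Z, Front); (B, X, Front)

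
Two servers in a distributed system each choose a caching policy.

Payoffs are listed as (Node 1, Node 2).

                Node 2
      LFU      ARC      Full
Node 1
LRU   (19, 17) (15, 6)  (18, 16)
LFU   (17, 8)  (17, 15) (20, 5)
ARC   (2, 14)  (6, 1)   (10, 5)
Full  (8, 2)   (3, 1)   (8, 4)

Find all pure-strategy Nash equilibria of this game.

Node 1 against LFU: payoffs 19, 17, 2, 8 → best response LRU.
Node 1 against ARC: payoffs 15, 17, 6, 3 → best response LFU.
Node 1 against Full: payoffs 18, 20, 10, 8 → best response LFU.
Node 2 against LRU: payoffs 17, 6, 16 → best response LFU.
Node 2 against LFU: payoffs 8, 15, 5 → best response ARC.
Node 2 against ARC: payoffs 14, 1, 5 → best response LFU.
Node 2 against Full: payoffs 2, 1, 4 → best response Full.
Mutual best responses: (LRU, LFU); (LFU, ARC).

(LRU, LFU), (LFU, ARC)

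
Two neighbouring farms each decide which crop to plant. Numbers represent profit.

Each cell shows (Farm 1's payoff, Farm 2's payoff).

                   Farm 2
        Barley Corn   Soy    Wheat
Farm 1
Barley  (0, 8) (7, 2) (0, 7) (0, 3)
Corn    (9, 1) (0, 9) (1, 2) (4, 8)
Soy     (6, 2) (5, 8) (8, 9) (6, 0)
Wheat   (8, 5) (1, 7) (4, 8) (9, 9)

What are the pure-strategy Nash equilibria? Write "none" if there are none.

Farm 1 against Barley: payoffs 0, 9, 6, 8 → best response Corn.
Farm 1 against Corn: payoffs 7, 0, 5, 1 → best response Barley.
Farm 1 against Soy: payoffs 0, 1, 8, 4 → best response Soy.
Farm 1 against Wheat: payoffs 0, 4, 6, 9 → best response Wheat.
Farm 2 against Barley: payoffs 8, 2, 7, 3 → best response Barley.
Farm 2 against Corn: payoffs 1, 9, 2, 8 → best response Corn.
Farm 2 against Soy: payoffs 2, 8, 9, 0 → best response Soy.
Farm 2 against Wheat: payoffs 5, 7, 8, 9 → best response Wheat.
Mutual best responses: (Soy, Soy); (Wheat, Wheat).

Pure-strategy Nash equilibria: (Soy, Soy) and (Wheat, Wheat)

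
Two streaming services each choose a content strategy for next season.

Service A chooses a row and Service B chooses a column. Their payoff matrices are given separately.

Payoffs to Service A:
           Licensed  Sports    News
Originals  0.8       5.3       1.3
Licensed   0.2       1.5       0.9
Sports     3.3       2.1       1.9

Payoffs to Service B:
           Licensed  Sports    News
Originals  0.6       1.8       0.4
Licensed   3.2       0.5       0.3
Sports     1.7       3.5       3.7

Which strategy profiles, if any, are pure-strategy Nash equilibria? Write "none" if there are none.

Service A against Licensed: payoffs 0.8, 0.2, 3.3 → best response Sports.
Service A against Sports: payoffs 5.3, 1.5, 2.1 → best response Originals.
Service A against News: payoffs 1.3, 0.9, 1.9 → best response Sports.
Service B against Originals: payoffs 0.6, 1.8, 0.4 → best response Sports.
Service B against Licensed: payoffs 3.2, 0.5, 0.3 → best response Licensed.
Service B against Sports: payoffs 1.7, 3.5, 3.7 → best response News.
Mutual best responses: (Originals, Sports); (Sports, News).

(Originals, Sports), (Sports, News)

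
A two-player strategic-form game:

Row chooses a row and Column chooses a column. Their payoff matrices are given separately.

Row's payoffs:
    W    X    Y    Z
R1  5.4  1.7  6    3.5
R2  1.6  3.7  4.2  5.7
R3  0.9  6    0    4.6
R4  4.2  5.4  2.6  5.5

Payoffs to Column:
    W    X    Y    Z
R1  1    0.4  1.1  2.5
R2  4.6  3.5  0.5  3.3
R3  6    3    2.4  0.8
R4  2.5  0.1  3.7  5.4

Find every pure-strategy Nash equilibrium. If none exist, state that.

none

For each player, find the best response to each opponent profile; mutual best responses are the pure NE.
Row against W: payoffs 5.4, 1.6, 0.9, 4.2 → best response R1.
Row against X: payoffs 1.7, 3.7, 6, 5.4 → best response R3.
Row against Y: payoffs 6, 4.2, 0, 2.6 → best response R1.
Row against Z: payoffs 3.5, 5.7, 4.6, 5.5 → best response R2.
Column against R1: payoffs 1, 0.4, 1.1, 2.5 → best response Z.
Column against R2: payoffs 4.6, 3.5, 0.5, 3.3 → best response W.
Column against R3: payoffs 6, 3, 2.4, 0.8 → best response W.
Column against R4: payoffs 2.5, 0.1, 3.7, 5.4 → best response Z.
No profile is a mutual best response for all players.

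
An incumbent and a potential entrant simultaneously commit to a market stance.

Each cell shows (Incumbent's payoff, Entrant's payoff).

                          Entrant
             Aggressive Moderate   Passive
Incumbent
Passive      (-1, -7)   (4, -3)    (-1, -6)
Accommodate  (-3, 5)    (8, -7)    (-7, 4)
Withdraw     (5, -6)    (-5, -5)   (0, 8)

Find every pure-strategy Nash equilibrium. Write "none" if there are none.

Pure NE: (Withdraw, Passive)

(Passive, Aggressive): Incumbent can switch to Withdraw (-1 → 5). Not NE.
(Passive, Moderate): Incumbent can switch to Accommodate (4 → 8). Not NE.
(Passive, Passive): Incumbent can switch to Withdraw (-1 → 0). Not NE.
(Accommodate, Aggressive): Incumbent can switch to Passive (-3 → -1). Not NE.
(Accommodate, Moderate): Entrant can switch to Aggressive (-7 → 5). Not NE.
(Accommodate, Passive): Incumbent can switch to Passive (-7 → -1). Not NE.
(Withdraw, Aggressive): Entrant can switch to Moderate (-6 → -5). Not NE.
(Withdraw, Moderate): Incumbent can switch to Passive (-5 → 4). Not NE.
(Withdraw, Passive): Incumbent gets 0, best alternative -1; Entrant gets 8, best alternative -5. No profitable deviation — NE.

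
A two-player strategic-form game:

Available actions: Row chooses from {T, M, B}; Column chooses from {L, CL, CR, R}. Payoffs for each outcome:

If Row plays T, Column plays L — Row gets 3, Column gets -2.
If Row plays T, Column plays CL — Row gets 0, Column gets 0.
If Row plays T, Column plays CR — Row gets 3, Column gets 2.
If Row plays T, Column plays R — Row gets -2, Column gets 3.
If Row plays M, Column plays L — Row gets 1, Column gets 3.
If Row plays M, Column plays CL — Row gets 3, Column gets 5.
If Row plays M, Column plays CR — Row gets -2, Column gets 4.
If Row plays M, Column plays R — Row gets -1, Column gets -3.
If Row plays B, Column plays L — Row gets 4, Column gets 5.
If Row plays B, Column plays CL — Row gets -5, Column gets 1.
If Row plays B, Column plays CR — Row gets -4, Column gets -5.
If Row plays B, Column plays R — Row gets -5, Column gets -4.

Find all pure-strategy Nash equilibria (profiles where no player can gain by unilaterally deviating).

Row against L: payoffs 3, 1, 4 → best response B.
Row against CL: payoffs 0, 3, -5 → best response M.
Row against CR: payoffs 3, -2, -4 → best response T.
Row against R: payoffs -2, -1, -5 → best response M.
Column against T: payoffs -2, 0, 2, 3 → best response R.
Column against M: payoffs 3, 5, 4, -3 → best response CL.
Column against B: payoffs 5, 1, -5, -4 → best response L.
Mutual best responses: (M, CL); (B, L).

(M, CL); (B, L)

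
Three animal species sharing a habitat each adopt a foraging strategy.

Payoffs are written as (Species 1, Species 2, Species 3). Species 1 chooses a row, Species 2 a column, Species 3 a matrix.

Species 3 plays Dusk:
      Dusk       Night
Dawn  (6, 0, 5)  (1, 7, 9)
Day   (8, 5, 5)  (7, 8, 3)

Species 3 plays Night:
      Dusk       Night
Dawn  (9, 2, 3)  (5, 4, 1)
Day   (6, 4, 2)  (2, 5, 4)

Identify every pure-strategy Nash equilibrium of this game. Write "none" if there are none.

No pure-strategy Nash equilibrium.

(Dawn, Dusk, Dusk): Species 1 can switch to Day (6 → 8). Not NE.
(Dawn, Dusk, Night): Species 2 can switch to Night (2 → 4). Not NE.
(Dawn, Night, Dusk): Species 1 can switch to Day (1 → 7). Not NE.
(Dawn, Night, Night): Species 3 can switch to Dusk (1 → 9). Not NE.
(Day, Dusk, Dusk): Species 2 can switch to Night (5 → 8). Not NE.
(Day, Dusk, Night): Species 1 can switch to Dawn (6 → 9). Not NE.
(The remaining 2 profiles each have a profitable deviation by the same check.)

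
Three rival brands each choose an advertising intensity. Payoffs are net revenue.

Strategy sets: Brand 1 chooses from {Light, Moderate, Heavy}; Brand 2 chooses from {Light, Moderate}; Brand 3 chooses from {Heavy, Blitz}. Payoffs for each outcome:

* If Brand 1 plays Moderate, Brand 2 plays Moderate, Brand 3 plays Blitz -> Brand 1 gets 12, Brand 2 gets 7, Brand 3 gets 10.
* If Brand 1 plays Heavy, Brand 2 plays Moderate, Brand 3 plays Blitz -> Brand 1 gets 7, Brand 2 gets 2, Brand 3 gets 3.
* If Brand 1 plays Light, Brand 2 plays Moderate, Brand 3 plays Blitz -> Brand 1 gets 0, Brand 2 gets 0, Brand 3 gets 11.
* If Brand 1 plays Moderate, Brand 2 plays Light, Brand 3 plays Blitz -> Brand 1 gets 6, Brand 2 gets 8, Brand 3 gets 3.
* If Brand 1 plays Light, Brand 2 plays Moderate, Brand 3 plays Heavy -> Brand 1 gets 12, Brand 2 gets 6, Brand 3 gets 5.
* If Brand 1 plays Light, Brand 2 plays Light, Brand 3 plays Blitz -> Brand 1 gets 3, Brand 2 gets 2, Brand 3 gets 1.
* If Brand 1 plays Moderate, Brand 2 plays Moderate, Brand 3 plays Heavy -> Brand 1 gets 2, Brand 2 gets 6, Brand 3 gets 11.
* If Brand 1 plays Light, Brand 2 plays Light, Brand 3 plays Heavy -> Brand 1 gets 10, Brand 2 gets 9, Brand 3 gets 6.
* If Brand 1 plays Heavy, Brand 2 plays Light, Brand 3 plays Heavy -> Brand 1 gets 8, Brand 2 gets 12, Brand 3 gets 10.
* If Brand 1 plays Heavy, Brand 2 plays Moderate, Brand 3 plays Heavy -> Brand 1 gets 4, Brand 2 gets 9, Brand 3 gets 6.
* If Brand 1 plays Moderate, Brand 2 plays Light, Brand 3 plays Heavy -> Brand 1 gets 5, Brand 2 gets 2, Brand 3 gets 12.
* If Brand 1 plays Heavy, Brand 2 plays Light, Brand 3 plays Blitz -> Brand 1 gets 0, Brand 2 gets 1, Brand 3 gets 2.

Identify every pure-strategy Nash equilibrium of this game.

Brand 1 against (Light, Heavy): payoffs 10, 5, 8 → best response Light.
Brand 1 against (Light, Blitz): payoffs 3, 6, 0 → best response Moderate.
Brand 1 against (Moderate, Heavy): payoffs 12, 2, 4 → best response Light.
Brand 1 against (Moderate, Blitz): payoffs 0, 12, 7 → best response Moderate.
Brand 2 against (Light, Heavy): payoffs 9, 6 → best response Light.
Brand 2 against (Light, Blitz): payoffs 2, 0 → best response Light.
Brand 2 against (Moderate, Heavy): payoffs 2, 6 → best response Moderate.
Brand 2 against (Moderate, Blitz): payoffs 8, 7 → best response Light.
Brand 2 against (Heavy, Heavy): payoffs 12, 9 → best response Light.
Brand 2 against (Heavy, Blitz): payoffs 1, 2 → best response Moderate.
Brand 3 against (Light, Light): payoffs 6, 1 → best response Heavy.
Brand 3 against (Light, Moderate): payoffs 5, 11 → best response Blitz.
Brand 3 against (Moderate, Light): payoffs 12, 3 → best response Heavy.
Brand 3 against (Moderate, Moderate): payoffs 11, 10 → best response Heavy.
Brand 3 against (Heavy, Light): payoffs 10, 2 → best response Heavy.
Brand 3 against (Heavy, Moderate): payoffs 6, 3 → best response Heavy.
Mutual best responses: (Light, Light, Heavy).

(Light, Light, Heavy)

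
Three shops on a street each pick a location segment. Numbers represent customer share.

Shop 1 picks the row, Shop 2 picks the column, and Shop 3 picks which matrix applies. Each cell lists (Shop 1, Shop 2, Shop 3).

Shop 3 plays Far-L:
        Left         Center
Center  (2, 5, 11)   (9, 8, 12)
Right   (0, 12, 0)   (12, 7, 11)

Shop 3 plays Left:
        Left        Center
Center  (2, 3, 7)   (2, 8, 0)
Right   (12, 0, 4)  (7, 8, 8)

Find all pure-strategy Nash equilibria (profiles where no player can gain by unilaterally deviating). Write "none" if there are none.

No pure-strategy Nash equilibrium.

(Center, Left, Far-L): Shop 2 can switch to Center (5 → 8). Not NE.
(Center, Left, Left): Shop 1 can switch to Right (2 → 12). Not NE.
(Center, Center, Far-L): Shop 1 can switch to Right (9 → 12). Not NE.
(Center, Center, Left): Shop 1 can switch to Right (2 → 7). Not NE.
(Right, Left, Far-L): Shop 1 can switch to Center (0 → 2). Not NE.
(Right, Left, Left): Shop 2 can switch to Center (0 → 8). Not NE.
(Right, Center, Far-L): Shop 2 can switch to Left (7 → 12). Not NE.
(Right, Center, Left): Shop 3 can switch to Far-L (8 → 11). Not NE.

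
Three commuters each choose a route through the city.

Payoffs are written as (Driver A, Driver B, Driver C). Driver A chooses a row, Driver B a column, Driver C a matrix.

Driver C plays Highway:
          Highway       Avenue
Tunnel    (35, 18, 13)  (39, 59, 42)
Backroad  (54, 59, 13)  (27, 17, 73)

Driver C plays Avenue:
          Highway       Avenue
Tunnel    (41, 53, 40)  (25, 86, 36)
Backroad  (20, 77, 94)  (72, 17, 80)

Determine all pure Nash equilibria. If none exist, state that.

Driver A against (Highway, Highway): payoffs 35, 54 → best response Backroad.
Driver A against (Highway, Avenue): payoffs 41, 20 → best response Tunnel.
Driver A against (Avenue, Highway): payoffs 39, 27 → best response Tunnel.
Driver A against (Avenue, Avenue): payoffs 25, 72 → best response Backroad.
Driver B against (Tunnel, Highway): payoffs 18, 59 → best response Avenue.
Driver B against (Tunnel, Avenue): payoffs 53, 86 → best response Avenue.
Driver B against (Backroad, Highway): payoffs 59, 17 → best response Highway.
Driver B against (Backroad, Avenue): payoffs 77, 17 → best response Highway.
Driver C against (Tunnel, Highway): payoffs 13, 40 → best response Avenue.
Driver C against (Tunnel, Avenue): payoffs 42, 36 → best response Highway.
Driver C against (Backroad, Highway): payoffs 13, 94 → best response Avenue.
Driver C against (Backroad, Avenue): payoffs 73, 80 → best response Avenue.
Mutual best responses: (Tunnel, Avenue, Highway).

(Tunnel, Avenue, Highway)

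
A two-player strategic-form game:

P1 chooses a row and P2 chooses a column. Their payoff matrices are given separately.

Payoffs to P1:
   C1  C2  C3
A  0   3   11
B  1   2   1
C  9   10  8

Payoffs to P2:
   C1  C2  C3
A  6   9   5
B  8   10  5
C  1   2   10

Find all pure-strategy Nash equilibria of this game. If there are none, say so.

(A, C1): P1 can switch to B (0 → 1). Not NE.
(A, C2): P1 can switch to C (3 → 10). Not NE.
(A, C3): P2 can switch to C1 (5 → 6). Not NE.
(B, C1): P1 can switch to C (1 → 9). Not NE.
(B, C2): P1 can switch to A (2 → 3). Not NE.
(B, C3): P1 can switch to A (1 → 11). Not NE.
(The remaining 3 profiles each have a profitable deviation by the same check.)

No pure-strategy Nash equilibrium.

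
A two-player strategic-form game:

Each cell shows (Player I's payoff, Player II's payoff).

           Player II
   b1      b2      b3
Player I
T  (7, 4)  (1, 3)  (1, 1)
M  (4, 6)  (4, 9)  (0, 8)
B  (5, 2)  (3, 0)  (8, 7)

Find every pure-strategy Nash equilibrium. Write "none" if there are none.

The pure Nash equilibria are (T, b1) and (M, b2) and (B, b3).

(T, b1): Player I gets 7, best alternative 5; Player II gets 4, best alternative 3. No profitable deviation — NE.
(T, b2): Player I can switch to M (1 → 4). Not NE.
(T, b3): Player I can switch to B (1 → 8). Not NE.
(M, b1): Player I can switch to T (4 → 7). Not NE.
(M, b2): Player I gets 4, best alternative 3; Player II gets 9, best alternative 8. No profitable deviation — NE.
(M, b3): Player I can switch to T (0 → 1). Not NE.
(B, b1): Player I can switch to T (5 → 7). Not NE.
(B, b2): Player I can switch to M (3 → 4). Not NE.
(B, b3): Player I gets 8, best alternative 1; Player II gets 7, best alternative 2. No profitable deviation — NE.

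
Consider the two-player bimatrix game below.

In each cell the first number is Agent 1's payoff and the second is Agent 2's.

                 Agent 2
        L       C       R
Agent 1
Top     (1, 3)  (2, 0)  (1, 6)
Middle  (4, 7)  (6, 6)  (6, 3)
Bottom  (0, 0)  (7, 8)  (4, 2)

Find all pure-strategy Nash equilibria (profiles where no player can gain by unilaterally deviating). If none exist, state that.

Check each profile: it is a Nash equilibrium iff no player can strictly gain by switching unilaterally.
(Top, L): Agent 1 can switch to Middle (1 → 4). Not NE.
(Top, C): Agent 1 can switch to Middle (2 → 6). Not NE.
(Top, R): Agent 1 can switch to Middle (1 → 6). Not NE.
(Middle, L): Agent 1 gets 4, best alternative 1; Agent 2 gets 7, best alternative 6. No profitable deviation — NE.
(Middle, C): Agent 1 can switch to Bottom (6 → 7). Not NE.
(Middle, R): Agent 2 can switch to L (3 → 7). Not NE.
(Bottom, L): Agent 1 can switch to Top (0 → 1). Not NE.
(Bottom, C): Agent 1 gets 7, best alternative 6; Agent 2 gets 8, best alternative 2. No profitable deviation — NE.
(Bottom, R): Agent 1 can switch to Middle (4 → 6). Not NE.

(Middle, L), (Bottom, C)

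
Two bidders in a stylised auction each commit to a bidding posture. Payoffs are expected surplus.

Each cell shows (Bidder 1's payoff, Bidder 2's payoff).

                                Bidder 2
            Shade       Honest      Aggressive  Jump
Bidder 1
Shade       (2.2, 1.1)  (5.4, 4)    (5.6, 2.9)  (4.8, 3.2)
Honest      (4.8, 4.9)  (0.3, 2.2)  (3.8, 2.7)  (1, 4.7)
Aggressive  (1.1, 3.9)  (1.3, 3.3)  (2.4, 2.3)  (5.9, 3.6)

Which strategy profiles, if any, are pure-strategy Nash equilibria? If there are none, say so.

Bidder 1 against Shade: payoffs 2.2, 4.8, 1.1 → best response Honest.
Bidder 1 against Honest: payoffs 5.4, 0.3, 1.3 → best response Shade.
Bidder 1 against Aggressive: payoffs 5.6, 3.8, 2.4 → best response Shade.
Bidder 1 against Jump: payoffs 4.8, 1, 5.9 → best response Aggressive.
Bidder 2 against Shade: payoffs 1.1, 4, 2.9, 3.2 → best response Honest.
Bidder 2 against Honest: payoffs 4.9, 2.2, 2.7, 4.7 → best response Shade.
Bidder 2 against Aggressive: payoffs 3.9, 3.3, 2.3, 3.6 → best response Shade.
Mutual best responses: (Shade, Honest); (Honest, Shade).

The pure Nash equilibria are (Shade, Honest) and (Honest, Shade).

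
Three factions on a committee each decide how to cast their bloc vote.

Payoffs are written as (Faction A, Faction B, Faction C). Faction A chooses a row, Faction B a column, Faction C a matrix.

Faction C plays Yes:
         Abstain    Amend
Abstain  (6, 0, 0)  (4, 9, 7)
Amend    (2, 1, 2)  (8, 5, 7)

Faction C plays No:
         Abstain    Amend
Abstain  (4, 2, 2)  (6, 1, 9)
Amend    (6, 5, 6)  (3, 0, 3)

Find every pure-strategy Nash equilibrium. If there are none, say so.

Pure-strategy Nash equilibria: (Amend, Abstain, No), (Amend, Amend, Yes)

Mark each player's best response to every combination of opponents' strategies; a profile where every player is best-responding is a pure Nash equilibrium.
Faction A against (Abstain, Yes): payoffs 6, 2 → best response Abstain.
Faction A against (Abstain, No): payoffs 4, 6 → best response Amend.
Faction A against (Amend, Yes): payoffs 4, 8 → best response Amend.
Faction A against (Amend, No): payoffs 6, 3 → best response Abstain.
Faction B against (Abstain, Yes): payoffs 0, 9 → best response Amend.
Faction B against (Abstain, No): payoffs 2, 1 → best response Abstain.
Faction B against (Amend, Yes): payoffs 1, 5 → best response Amend.
Faction B against (Amend, No): payoffs 5, 0 → best response Abstain.
Faction C against (Abstain, Abstain): payoffs 0, 2 → best response No.
Faction C against (Abstain, Amend): payoffs 7, 9 → best response No.
Faction C against (Amend, Abstain): payoffs 2, 6 → best response No.
Faction C against (Amend, Amend): payoffs 7, 3 → best response Yes.
Mutual best responses: (Amend, Abstain, No); (Amend, Amend, Yes).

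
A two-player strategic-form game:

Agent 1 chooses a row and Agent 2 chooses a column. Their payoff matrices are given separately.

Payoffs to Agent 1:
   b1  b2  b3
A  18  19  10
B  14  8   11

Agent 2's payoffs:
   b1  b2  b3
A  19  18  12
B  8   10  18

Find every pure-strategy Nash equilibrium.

Agent 1 against b1: payoffs 18, 14 → best response A.
Agent 1 against b2: payoffs 19, 8 → best response A.
Agent 1 against b3: payoffs 10, 11 → best response B.
Agent 2 against A: payoffs 19, 18, 12 → best response b1.
Agent 2 against B: payoffs 8, 10, 18 → best response b3.
Mutual best responses: (A, b1); (B, b3).

(A, b1) and (B, b3)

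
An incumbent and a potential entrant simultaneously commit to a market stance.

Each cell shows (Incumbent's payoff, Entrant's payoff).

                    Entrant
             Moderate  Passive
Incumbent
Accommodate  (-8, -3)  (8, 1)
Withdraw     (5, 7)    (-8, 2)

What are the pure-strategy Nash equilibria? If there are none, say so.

Incumbent against Moderate: payoffs -8, 5 → best response Withdraw.
Incumbent against Passive: payoffs 8, -8 → best response Accommodate.
Entrant against Accommodate: payoffs -3, 1 → best response Passive.
Entrant against Withdraw: payoffs 7, 2 → best response Moderate.
Mutual best responses: (Accommodate, Passive); (Withdraw, Moderate).

The pure Nash equilibria are (Accommodate, Passive), (Withdraw, Moderate).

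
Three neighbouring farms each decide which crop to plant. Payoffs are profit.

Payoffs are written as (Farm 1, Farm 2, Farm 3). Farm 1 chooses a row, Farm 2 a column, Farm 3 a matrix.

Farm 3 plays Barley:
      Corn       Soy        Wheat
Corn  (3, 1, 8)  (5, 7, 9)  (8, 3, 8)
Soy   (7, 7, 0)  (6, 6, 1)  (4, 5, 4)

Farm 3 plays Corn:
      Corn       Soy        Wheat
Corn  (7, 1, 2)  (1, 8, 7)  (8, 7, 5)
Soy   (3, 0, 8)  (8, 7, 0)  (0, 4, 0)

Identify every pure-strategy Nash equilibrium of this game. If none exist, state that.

Check each profile: it is a Nash equilibrium iff no player can strictly gain by switching unilaterally.
(Corn, Corn, Barley): Farm 1 can switch to Soy (3 → 7). Not NE.
(Corn, Corn, Corn): Farm 2 can switch to Soy (1 → 8). Not NE.
(Corn, Soy, Barley): Farm 1 can switch to Soy (5 → 6). Not NE.
(Corn, Soy, Corn): Farm 1 can switch to Soy (1 → 8). Not NE.
(Corn, Wheat, Barley): Farm 2 can switch to Soy (3 → 7). Not NE.
(Corn, Wheat, Corn): Farm 2 can switch to Soy (7 → 8). Not NE.
(Soy, Corn, Barley): Farm 3 can switch to Corn (0 → 8). Not NE.
(Soy, Corn, Corn): Farm 1 can switch to Corn (3 → 7). Not NE.
(The remaining 4 profiles each have a profitable deviation by the same check.)

This game has no pure Nash equilibrium.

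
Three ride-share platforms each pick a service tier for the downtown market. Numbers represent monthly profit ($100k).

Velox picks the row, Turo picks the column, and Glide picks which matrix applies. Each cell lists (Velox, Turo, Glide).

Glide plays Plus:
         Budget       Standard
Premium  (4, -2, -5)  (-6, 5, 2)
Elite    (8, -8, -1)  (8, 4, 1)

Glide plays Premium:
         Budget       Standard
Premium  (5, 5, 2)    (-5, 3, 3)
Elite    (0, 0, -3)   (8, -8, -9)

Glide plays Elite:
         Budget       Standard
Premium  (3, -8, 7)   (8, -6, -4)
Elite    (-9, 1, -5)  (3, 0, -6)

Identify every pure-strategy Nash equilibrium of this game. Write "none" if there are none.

(Premium, Budget, Plus): Velox can switch to Elite (4 → 8). Not NE.
(Premium, Budget, Premium): Glide can switch to Elite (2 → 7). Not NE.
(Premium, Budget, Elite): Turo can switch to Standard (-8 → -6). Not NE.
(Premium, Standard, Plus): Velox can switch to Elite (-6 → 8). Not NE.
(Premium, Standard, Premium): Velox can switch to Elite (-5 → 8). Not NE.
(Premium, Standard, Elite): Glide can switch to Plus (-4 → 2). Not NE.
(Elite, Budget, Plus): Turo can switch to Standard (-8 → 4). Not NE.
(Elite, Budget, Premium): Velox can switch to Premium (0 → 5). Not NE.
(Elite, Budget, Elite): Velox can switch to Premium (-9 → 3). Not NE.
(Elite, Standard, Plus): Velox gets 8, best alternative -6; Turo gets 4, best alternative -8; Glide gets 1, best alternative -6. No profitable deviation — NE.
(Elite, Standard, Premium): Turo can switch to Budget (-8 → 0). Not NE.
(Elite, Standard, Elite): Velox can switch to Premium (3 → 8). Not NE.

The unique pure-strategy Nash equilibrium is (Elite, Standard, Plus).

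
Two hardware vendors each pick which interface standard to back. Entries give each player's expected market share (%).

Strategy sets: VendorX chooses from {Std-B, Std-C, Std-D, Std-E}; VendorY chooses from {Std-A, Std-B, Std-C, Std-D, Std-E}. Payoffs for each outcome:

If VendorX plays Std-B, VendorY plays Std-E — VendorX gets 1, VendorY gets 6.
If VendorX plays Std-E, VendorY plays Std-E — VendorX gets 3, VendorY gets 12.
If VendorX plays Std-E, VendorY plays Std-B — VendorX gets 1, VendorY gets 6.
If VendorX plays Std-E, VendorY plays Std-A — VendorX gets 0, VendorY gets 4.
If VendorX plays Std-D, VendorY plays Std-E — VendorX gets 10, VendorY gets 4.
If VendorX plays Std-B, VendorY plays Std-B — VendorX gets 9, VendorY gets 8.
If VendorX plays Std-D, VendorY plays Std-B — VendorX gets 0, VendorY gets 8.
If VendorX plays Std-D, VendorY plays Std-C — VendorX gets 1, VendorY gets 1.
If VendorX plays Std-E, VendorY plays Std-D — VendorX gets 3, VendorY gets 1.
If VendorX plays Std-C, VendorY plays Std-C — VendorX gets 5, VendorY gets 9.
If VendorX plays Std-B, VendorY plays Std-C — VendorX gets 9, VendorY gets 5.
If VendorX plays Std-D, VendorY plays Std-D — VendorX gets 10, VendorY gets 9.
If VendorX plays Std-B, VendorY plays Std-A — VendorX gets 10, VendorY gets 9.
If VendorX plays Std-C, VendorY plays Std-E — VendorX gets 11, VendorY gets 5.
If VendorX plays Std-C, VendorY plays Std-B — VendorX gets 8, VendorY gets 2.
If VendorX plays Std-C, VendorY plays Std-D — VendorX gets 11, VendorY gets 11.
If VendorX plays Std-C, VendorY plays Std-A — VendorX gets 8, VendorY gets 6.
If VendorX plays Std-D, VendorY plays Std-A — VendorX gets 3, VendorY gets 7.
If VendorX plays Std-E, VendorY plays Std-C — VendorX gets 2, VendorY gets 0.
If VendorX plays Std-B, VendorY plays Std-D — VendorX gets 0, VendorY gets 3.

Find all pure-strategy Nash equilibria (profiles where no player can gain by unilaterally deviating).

The pure Nash equilibria are (Std-B, Std-A), (Std-C, Std-D).

VendorX against Std-A: payoffs 10, 8, 3, 0 → best response Std-B.
VendorX against Std-B: payoffs 9, 8, 0, 1 → best response Std-B.
VendorX against Std-C: payoffs 9, 5, 1, 2 → best response Std-B.
VendorX against Std-D: payoffs 0, 11, 10, 3 → best response Std-C.
VendorX against Std-E: payoffs 1, 11, 10, 3 → best response Std-C.
VendorY against Std-B: payoffs 9, 8, 5, 3, 6 → best response Std-A.
VendorY against Std-C: payoffs 6, 2, 9, 11, 5 → best response Std-D.
VendorY against Std-D: payoffs 7, 8, 1, 9, 4 → best response Std-D.
VendorY against Std-E: payoffs 4, 6, 0, 1, 12 → best response Std-E.
Mutual best responses: (Std-B, Std-A); (Std-C, Std-D).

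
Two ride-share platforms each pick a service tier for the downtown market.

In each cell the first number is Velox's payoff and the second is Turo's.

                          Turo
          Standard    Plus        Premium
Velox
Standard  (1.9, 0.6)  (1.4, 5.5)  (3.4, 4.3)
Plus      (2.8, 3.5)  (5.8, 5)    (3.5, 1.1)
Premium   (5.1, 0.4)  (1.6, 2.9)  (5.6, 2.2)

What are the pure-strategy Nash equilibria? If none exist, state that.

(Plus, Plus)

Velox against Standard: payoffs 1.9, 2.8, 5.1 → best response Premium.
Velox against Plus: payoffs 1.4, 5.8, 1.6 → best response Plus.
Velox against Premium: payoffs 3.4, 3.5, 5.6 → best response Premium.
Turo against Standard: payoffs 0.6, 5.5, 4.3 → best response Plus.
Turo against Plus: payoffs 3.5, 5, 1.1 → best response Plus.
Turo against Premium: payoffs 0.4, 2.9, 2.2 → best response Plus.
Mutual best responses: (Plus, Plus).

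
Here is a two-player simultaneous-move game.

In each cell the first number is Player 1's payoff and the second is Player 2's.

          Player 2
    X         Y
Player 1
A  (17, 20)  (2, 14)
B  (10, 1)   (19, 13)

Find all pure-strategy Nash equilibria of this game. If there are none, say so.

Mark each player's best response to every combination of opponents' strategies; a profile where every player is best-responding is a pure Nash equilibrium.
Player 1 against X: payoffs 17, 10 → best response A.
Player 1 against Y: payoffs 2, 19 → best response B.
Player 2 against A: payoffs 20, 14 → best response X.
Player 2 against B: payoffs 1, 13 → best response Y.
Mutual best responses: (A, X); (B, Y).

Pure-strategy Nash equilibria: (A, X), (B, Y)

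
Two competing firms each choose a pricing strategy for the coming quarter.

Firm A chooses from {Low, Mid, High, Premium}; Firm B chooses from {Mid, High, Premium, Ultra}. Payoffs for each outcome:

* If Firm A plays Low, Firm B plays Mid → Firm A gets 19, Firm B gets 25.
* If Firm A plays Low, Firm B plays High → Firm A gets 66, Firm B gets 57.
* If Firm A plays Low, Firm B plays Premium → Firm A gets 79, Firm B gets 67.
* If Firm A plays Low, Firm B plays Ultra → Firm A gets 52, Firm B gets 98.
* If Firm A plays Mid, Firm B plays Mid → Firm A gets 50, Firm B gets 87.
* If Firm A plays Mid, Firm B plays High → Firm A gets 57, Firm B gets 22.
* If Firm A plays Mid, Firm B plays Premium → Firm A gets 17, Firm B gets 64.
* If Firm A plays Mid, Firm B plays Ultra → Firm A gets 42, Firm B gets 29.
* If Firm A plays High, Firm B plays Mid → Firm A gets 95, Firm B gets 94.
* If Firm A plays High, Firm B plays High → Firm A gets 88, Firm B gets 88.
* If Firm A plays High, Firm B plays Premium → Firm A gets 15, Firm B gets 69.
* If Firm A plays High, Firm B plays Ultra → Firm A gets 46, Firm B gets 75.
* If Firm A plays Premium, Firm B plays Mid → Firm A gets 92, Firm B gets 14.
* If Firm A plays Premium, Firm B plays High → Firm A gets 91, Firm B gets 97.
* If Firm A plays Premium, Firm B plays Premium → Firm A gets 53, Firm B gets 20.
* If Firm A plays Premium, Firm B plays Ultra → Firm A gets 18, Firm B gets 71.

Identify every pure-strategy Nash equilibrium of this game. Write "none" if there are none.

Mark each player's best response to every combination of opponents' strategies; a profile where every player is best-responding is a pure Nash equilibrium.
Firm A against Mid: payoffs 19, 50, 95, 92 → best response High.
Firm A against High: payoffs 66, 57, 88, 91 → best response Premium.
Firm A against Premium: payoffs 79, 17, 15, 53 → best response Low.
Firm A against Ultra: payoffs 52, 42, 46, 18 → best response Low.
Firm B against Low: payoffs 25, 57, 67, 98 → best response Ultra.
Firm B against Mid: payoffs 87, 22, 64, 29 → best response Mid.
Firm B against High: payoffs 94, 88, 69, 75 → best response Mid.
Firm B against Premium: payoffs 14, 97, 20, 71 → best response High.
Mutual best responses: (Low, Ultra); (High, Mid); (Premium, High).

Pure-strategy Nash equilibria: (Low, Ultra) and (High, Mid) and (Premium, High)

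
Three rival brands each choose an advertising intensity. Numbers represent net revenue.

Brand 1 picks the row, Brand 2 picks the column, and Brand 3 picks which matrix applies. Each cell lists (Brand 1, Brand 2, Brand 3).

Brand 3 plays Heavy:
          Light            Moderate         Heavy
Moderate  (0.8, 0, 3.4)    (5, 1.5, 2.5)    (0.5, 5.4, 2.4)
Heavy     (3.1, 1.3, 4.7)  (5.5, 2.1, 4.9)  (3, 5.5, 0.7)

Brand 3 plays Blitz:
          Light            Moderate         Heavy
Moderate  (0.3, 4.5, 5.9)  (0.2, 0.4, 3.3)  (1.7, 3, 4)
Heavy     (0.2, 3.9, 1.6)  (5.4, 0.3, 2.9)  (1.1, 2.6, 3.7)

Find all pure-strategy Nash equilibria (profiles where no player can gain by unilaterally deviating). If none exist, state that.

Brand 1 against (Light, Heavy): payoffs 0.8, 3.1 → best response Heavy.
Brand 1 against (Light, Blitz): payoffs 0.3, 0.2 → best response Moderate.
Brand 1 against (Moderate, Heavy): payoffs 5, 5.5 → best response Heavy.
Brand 1 against (Moderate, Blitz): payoffs 0.2, 5.4 → best response Heavy.
Brand 1 against (Heavy, Heavy): payoffs 0.5, 3 → best response Heavy.
Brand 1 against (Heavy, Blitz): payoffs 1.7, 1.1 → best response Moderate.
Brand 2 against (Moderate, Heavy): payoffs 0, 1.5, 5.4 → best response Heavy.
Brand 2 against (Moderate, Blitz): payoffs 4.5, 0.4, 3 → best response Light.
Brand 2 against (Heavy, Heavy): payoffs 1.3, 2.1, 5.5 → best response Heavy.
Brand 2 against (Heavy, Blitz): payoffs 3.9, 0.3, 2.6 → best response Light.
Brand 3 against (Moderate, Light): payoffs 3.4, 5.9 → best response Blitz.
Brand 3 against (Moderate, Moderate): payoffs 2.5, 3.3 → best response Blitz.
Brand 3 against (Moderate, Heavy): payoffs 2.4, 4 → best response Blitz.
Brand 3 against (Heavy, Light): payoffs 4.7, 1.6 → best response Heavy.
Brand 3 against (Heavy, Moderate): payoffs 4.9, 2.9 → best response Heavy.
Brand 3 against (Heavy, Heavy): payoffs 0.7, 3.7 → best response Blitz.
Mutual best responses: (Moderate, Light, Blitz).

Pure NE: (Moderate, Light, Blitz)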